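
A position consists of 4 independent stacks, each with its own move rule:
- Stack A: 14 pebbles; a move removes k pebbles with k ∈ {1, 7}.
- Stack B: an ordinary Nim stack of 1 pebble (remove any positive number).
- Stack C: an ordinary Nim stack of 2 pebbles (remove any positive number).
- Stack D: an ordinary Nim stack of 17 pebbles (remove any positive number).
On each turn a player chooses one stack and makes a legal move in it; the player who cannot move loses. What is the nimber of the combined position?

For stack A, compute g(0), g(1), … with moves {1, 7}:
k:     0  1  2  3  4  5  6  7  8  9 10 11 12 13 14
g(k):  0  1  0  1  0  1  0  1  0  1  0  1  0  1  0
So g(14) = 0.
Stack B is a plain Nim stack of size 1, so its Grundy value is 1.
Stack C is a plain Nim stack of size 2, so its Grundy value is 2.
Stack D is a plain Nim stack of size 17, so its Grundy value is 17.
By the Sprague-Grundy theorem, the Grundy value of a sum of independent games is the XOR of the component values.
Combined value = 0 ⊕ 1 ⊕ 2 ⊕ 17 = 18.

18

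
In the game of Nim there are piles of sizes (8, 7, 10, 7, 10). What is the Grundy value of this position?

Nim-sum: 8 ⊕ 7 ⊕ 10 ⊕ 7 ⊕ 10 = 8.

8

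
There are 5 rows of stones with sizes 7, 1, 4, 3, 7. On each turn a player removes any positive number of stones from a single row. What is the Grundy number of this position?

6

In binary:
  111  (7)
  001  (1)
  100  (4)
  011  (3)
  111  (7)
  ---
  110  (6)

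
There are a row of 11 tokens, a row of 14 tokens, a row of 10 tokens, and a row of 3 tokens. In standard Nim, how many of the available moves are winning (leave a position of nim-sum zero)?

Nim-sum: 11 ⊕ 14 ⊕ 10 ⊕ 3 = 12.
The overall nim-sum is X = 12. A row of size p has a winning move iff p XOR X < p (reduce it to p XOR X).
  11: 11 XOR 12 = 7 < 11 — winning move (to 7).
  14: 14 XOR 12 = 2 < 14 — winning move (to 2).
  10: 10 XOR 12 = 6 < 10 — winning move (to 6).
  3: 3 XOR 12 = 15 ≥ 3 — no move.
That gives 3 winning moves.

3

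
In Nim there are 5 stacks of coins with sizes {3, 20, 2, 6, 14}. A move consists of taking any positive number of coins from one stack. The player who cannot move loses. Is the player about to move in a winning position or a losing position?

Winning position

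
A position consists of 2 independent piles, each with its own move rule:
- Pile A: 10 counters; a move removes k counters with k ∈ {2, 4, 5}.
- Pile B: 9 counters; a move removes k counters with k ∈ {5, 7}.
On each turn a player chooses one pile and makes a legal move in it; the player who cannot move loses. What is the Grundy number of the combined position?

0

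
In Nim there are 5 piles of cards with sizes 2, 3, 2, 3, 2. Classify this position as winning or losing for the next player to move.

Bitwise XOR of the heap sizes:
  10  (2)
  11  (3)
  10  (2)
  11  (3)
  10  (2)
  --
  10  (2)
The nim-sum is 2 ≠ 0, so this is an N-position: the player to move can win.

Winning position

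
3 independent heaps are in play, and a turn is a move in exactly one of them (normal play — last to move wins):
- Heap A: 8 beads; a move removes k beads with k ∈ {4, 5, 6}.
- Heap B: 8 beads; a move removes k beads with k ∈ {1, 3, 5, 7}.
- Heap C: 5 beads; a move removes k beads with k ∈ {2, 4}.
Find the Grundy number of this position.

0

Build the Grundy sequence for heap A with g(k) = mex{g(k−s) : s ∈ {4, 5, 6}, s ≤ k}:
g(0) = mex{} = 0
g(1) = mex{} = 0
g(2) = mex{} = 0
g(3) = mex{} = 0
g(4) = mex{0} = 1
g(5) = mex{0} = 1
g(6) = mex{0} = 1
g(7) = mex{0} = 1
g(8) = mex{0,1} = 2
So g(8) = 2.
For heap B, compute g(0), g(1), … with moves {1, 3, 5, 7}:
g(0) = mex{} = 0
g(1) = mex{0} = 1
g(2) = mex{1} = 0
g(3) = mex{0} = 1
g(4) = mex{1} = 0
g(5) = mex{0} = 1
g(6) = mex{1} = 0
g(7) = mex{0} = 1
g(8) = mex{1} = 0
So g(8) = 0.
Build the Grundy sequence for heap C with g(k) = mex{g(k−s) : s ∈ {2, 4}, s ≤ k}:
g(0) = mex{} = 0
g(1) = mex{} = 0
g(2) = mex{0} = 1
g(3) = mex{0} = 1
g(4) = mex{0,1} = 2
g(5) = mex{0,1} = 2
So g(5) = 2.
By the Sprague-Grundy theorem, the Grundy value of a sum of independent games is the XOR of the component values.
Combined value = 2 XOR 0 XOR 2 = 0.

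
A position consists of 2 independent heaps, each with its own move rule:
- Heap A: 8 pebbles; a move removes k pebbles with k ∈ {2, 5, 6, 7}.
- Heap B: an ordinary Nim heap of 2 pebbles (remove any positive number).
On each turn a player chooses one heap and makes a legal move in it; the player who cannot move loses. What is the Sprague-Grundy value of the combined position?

Build the Grundy sequence for heap A with g(k) = mex{g(k−s) : s ∈ {2, 5, 6, 7}, s ≤ k}:
k:     0  1  2  3  4  5  6  7  8
g(k):  0  0  1  1  0  2  1  3  2
So g(8) = 2.
Heap B is a plain Nim heap of size 2, so its Grundy value is 2.
By the Sprague-Grundy theorem, the Grundy value of a sum of independent games is the XOR of the component values.
Combined value = 2 ⊕ 2 = 0.

0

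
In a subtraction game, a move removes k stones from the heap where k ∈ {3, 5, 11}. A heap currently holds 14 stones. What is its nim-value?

Build the Grundy sequence with g(k) = mex{g(k−s) : s ∈ {3, 5, 11}, s ≤ k}:
k:     0  1  2  3  4  5  6  7  8  9 10 11 12 13 14
g(k):  0  0  0  1  1  1  2  2  0  0  0  1  1  1  2
So g(14) = 2.

2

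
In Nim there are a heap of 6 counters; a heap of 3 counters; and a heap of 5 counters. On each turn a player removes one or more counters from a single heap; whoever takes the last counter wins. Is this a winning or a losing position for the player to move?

In binary:
  110  (6)
  011  (3)
  101  (5)
  ---
  000  (0)
The nim-sum is 0, so this is a P-position: the player to move is in a losing position under optimal play.

Losing position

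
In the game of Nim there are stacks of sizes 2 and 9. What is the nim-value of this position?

11

Bitwise XOR of the heap sizes:
  0010  (2)
  1001  (9)
  ----
  1011  (11)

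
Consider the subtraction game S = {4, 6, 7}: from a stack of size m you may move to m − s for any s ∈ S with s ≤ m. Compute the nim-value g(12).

0

Compute g(0), g(1), … for moves {4, 6, 7}:
g(0) = mex{} = 0
g(1) = mex{} = 0
g(2) = mex{} = 0
g(3) = mex{} = 0
g(4) = mex{0} = 1
g(5) = mex{0} = 1
g(6) = mex{0} = 1
g(7) = mex{0} = 1
g(8) = mex{0,1} = 2
g(9) = mex{0,1} = 2
g(10) = mex{0,1} = 2
g(11) = mex{1} = 0
g(12) = mex{1,2} = 0
So g(12) = 0.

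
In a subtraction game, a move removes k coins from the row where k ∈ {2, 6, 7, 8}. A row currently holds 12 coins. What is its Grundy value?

2

Build the Grundy sequence with g(k) = mex{g(k−s) : s ∈ {2, 6, 7, 8}, s ≤ k}:
g(0) = mex{} = 0
g(1) = mex{} = 0
g(2) = mex{0} = 1
g(3) = mex{0} = 1
g(4) = mex{1} = 0
g(5) = mex{1} = 0
g(6) = mex{0} = 1
g(7) = mex{0} = 1
g(8) = mex{0,1} = 2
g(9) = mex{0,1} = 2
g(10) = mex{0,1,2} = 3
g(11) = mex{0,1,2} = 3
g(12) = mex{0,1,3} = 2
So g(12) = 2.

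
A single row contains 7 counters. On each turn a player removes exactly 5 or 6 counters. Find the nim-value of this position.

1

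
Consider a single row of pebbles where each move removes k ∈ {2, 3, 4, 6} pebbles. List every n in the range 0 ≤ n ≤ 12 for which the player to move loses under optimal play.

Build the Grundy sequence with g(k) = mex{g(k−s) : s ∈ {2, 3, 4, 6}, s ≤ k}:
g(0) = mex{} = 0
g(1) = mex{} = 0
g(2) = mex{0} = 1
g(3) = mex{0} = 1
g(4) = mex{0,1} = 2
g(5) = mex{0,1} = 2
g(6) = mex{0,1,2} = 3
g(7) = mex{0,1,2} = 3
g(8) = mex{1,2,3} = 0
g(9) = mex{1,2,3} = 0
g(10) = mex{0,2,3} = 1
g(11) = mex{0,2,3} = 1
g(12) = mex{0,1,3} = 2
The P-positions (g = 0) in 0..12 are 0, 1, 8, 9.

0, 1, 8, 9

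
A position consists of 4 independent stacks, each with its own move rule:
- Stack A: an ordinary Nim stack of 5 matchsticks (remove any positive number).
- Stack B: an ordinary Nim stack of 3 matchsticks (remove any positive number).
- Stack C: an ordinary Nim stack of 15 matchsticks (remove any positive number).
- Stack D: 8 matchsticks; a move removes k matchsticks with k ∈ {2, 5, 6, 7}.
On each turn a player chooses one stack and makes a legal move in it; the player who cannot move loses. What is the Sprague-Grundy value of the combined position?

11

Stack A is a plain Nim stack of size 5, so its Grundy value is 5.
Stack B is a plain Nim stack of size 3, so its Grundy value is 3.
Stack C is a plain Nim stack of size 15, so its Grundy value is 15.
Build the Grundy sequence for stack D with g(k) = mex{g(k−s) : s ∈ {2, 5, 6, 7}, s ≤ k}:
g(0) = mex{} = 0
g(1) = mex{} = 0
g(2) = mex{0} = 1
g(3) = mex{0} = 1
g(4) = mex{1} = 0
g(5) = mex{0,1} = 2
g(6) = mex{0} = 1
g(7) = mex{0,1,2} = 3
g(8) = mex{0,1} = 2
So g(8) = 2.
The value of a disjunctive sum is the nim-sum of the parts.
Combined value = 5 ⊕ 3 ⊕ 15 ⊕ 2 = 11.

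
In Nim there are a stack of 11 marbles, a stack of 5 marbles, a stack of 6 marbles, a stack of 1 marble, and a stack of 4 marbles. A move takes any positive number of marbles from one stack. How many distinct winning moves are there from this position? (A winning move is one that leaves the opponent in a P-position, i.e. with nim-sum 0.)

1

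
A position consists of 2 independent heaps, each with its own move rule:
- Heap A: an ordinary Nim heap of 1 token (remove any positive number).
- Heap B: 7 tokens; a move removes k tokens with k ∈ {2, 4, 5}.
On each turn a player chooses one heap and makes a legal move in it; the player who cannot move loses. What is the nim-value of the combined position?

Heap A is a plain Nim heap of size 1, so its Grundy value is 1.
Grundy values for heap B (subtraction set {2, 4, 5}):
k:     0  1  2  3  4  5  6  7
g(k):  0  0  1  1  2  2  3  0
So g(7) = 0.
The value of a disjunctive sum is the nim-sum of the parts.
Combined value = 1 XOR 0 = 1.

1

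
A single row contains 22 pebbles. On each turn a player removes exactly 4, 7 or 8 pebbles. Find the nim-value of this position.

Build the Grundy sequence with g(k) = mex{g(k−s) : s ∈ {4, 7, 8}, s ≤ k}:
k:     0  1  2  3  4  5  6  7  8  9 10 11 12 13 14 15 16 17 18 19 20 21 22
g(k):  0  0  0  0  1  1  1  1  2  2  2  2  0  0  0  0  1  1  1  1  2  2  2
So g(22) = 2.

2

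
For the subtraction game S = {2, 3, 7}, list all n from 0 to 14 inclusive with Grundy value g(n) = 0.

0, 1, 5, 6, 10, 11

Compute g(0), g(1), … for moves {2, 3, 7}:
g(0) = mex{} = 0
g(1) = mex{} = 0
g(2) = mex{0} = 1
g(3) = mex{0} = 1
g(4) = mex{0,1} = 2
g(5) = mex{1} = 0
g(6) = mex{1,2} = 0
g(7) = mex{0,2} = 1
g(8) = mex{0} = 1
g(9) = mex{0,1} = 2
g(10) = mex{1} = 0
g(11) = mex{1,2} = 0
g(12) = mex{0,2} = 1
g(13) = mex{0} = 1
g(14) = mex{0,1} = 2
The P-positions (g = 0) in 0..14 are 0, 1, 5, 6, 10, 11.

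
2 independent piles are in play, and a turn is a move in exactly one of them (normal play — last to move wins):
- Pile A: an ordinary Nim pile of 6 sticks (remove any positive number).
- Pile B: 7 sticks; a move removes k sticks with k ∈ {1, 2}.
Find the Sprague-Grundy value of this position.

7

Pile A is a plain Nim pile of size 6, so its Grundy value is 6.
For pile B, compute g(0), g(1), … with moves {1, 2}:
g(0) = mex{} = 0
g(1) = mex{0} = 1
g(2) = mex{0,1} = 2
g(3) = mex{1,2} = 0
g(4) = mex{0,2} = 1
g(5) = mex{0,1} = 2
g(6) = mex{1,2} = 0
g(7) = mex{0,2} = 1
So g(7) = 1.
By the Sprague-Grundy theorem, the Grundy value of a sum of independent games is the XOR of the component values.
Combined value = 6 ⊕ 1 = 7.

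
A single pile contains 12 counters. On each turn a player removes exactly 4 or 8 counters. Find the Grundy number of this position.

0

Grundy values for subtraction set {4, 8}:
g(0) = mex{} = 0
g(1) = mex{} = 0
g(2) = mex{} = 0
g(3) = mex{} = 0
g(4) = mex{0} = 1
g(5) = mex{0} = 1
g(6) = mex{0} = 1
g(7) = mex{0} = 1
g(8) = mex{0,1} = 2
g(9) = mex{0,1} = 2
g(10) = mex{0,1} = 2
g(11) = mex{0,1} = 2
g(12) = mex{1,2} = 0
So g(12) = 0.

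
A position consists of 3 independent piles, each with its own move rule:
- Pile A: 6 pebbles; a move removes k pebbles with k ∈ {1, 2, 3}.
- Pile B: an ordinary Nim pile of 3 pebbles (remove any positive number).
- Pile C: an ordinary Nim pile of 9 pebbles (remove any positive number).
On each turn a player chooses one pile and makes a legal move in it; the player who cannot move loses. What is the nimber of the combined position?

8

Grundy values for pile A (subtraction set {1, 2, 3}):
k:     0  1  2  3  4  5  6
g(k):  0  1  2  3  0  1  2
So g(6) = 2.
Pile B is a plain Nim pile of size 3, so its Grundy value is 3.
Pile C is a plain Nim pile of size 9, so its Grundy value is 9.
By the Sprague-Grundy theorem, the Grundy value of a sum of independent games is the XOR of the component values.
Combined value = 2 XOR 3 XOR 9 = 8.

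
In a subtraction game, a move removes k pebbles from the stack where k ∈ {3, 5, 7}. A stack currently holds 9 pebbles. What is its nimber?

3

Compute g(0), g(1), … for moves {3, 5, 7}:
g(0) = mex{} = 0
g(1) = mex{} = 0
g(2) = mex{} = 0
g(3) = mex{0} = 1
g(4) = mex{0} = 1
g(5) = mex{0} = 1
g(6) = mex{0,1} = 2
g(7) = mex{0,1} = 2
g(8) = mex{0,1} = 2
g(9) = mex{0,1,2} = 3
So g(9) = 3.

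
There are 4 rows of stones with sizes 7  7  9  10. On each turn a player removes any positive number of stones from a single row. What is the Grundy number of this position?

Nim-sum: 7 ^ 7 ^ 9 ^ 10 = 3.

3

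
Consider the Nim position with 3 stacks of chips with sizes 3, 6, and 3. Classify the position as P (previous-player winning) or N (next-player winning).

N-position

Bitwise XOR of the heap sizes:
  011  (3)
  110  (6)
  011  (3)
  ---
  110  (6)
The nim-sum is 6 ≠ 0, so this is an N-position: the player to move can win.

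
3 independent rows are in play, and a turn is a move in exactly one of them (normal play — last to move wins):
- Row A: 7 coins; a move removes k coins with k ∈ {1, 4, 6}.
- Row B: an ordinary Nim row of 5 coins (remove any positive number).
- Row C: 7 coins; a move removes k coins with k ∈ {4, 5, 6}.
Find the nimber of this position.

4

Build the Grundy sequence for row A with g(k) = mex{g(k−s) : s ∈ {1, 4, 6}, s ≤ k}:
g(0) = mex{} = 0
g(1) = mex{0} = 1
g(2) = mex{1} = 0
g(3) = mex{0} = 1
g(4) = mex{0,1} = 2
g(5) = mex{1,2} = 0
g(6) = mex{0} = 1
g(7) = mex{1} = 0
So g(7) = 0.
Row B is a plain Nim row of size 5, so its Grundy value is 5.
Grundy values for row C (subtraction set {4, 5, 6}):
k:     0  1  2  3  4  5  6  7
g(k):  0  0  0  0  1  1  1  1
So g(7) = 1.
The value of a disjunctive sum is the nim-sum of the parts.
Combined value = 0 XOR 5 XOR 1 = 4.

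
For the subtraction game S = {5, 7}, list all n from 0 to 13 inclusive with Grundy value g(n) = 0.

0, 1, 2, 3, 4, 12, 13

Grundy values for subtraction set {5, 7}:
g(0) = mex{} = 0
g(1) = mex{} = 0
g(2) = mex{} = 0
g(3) = mex{} = 0
g(4) = mex{} = 0
g(5) = mex{0} = 1
g(6) = mex{0} = 1
g(7) = mex{0} = 1
g(8) = mex{0} = 1
g(9) = mex{0} = 1
g(10) = mex{0,1} = 2
g(11) = mex{0,1} = 2
g(12) = mex{1} = 0
g(13) = mex{1} = 0
The P-positions (g = 0) in 0..13 are 0, 1, 2, 3, 4, 12, 13.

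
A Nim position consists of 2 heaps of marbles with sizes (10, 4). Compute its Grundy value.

Nim-sum: 10 XOR 4 = 14.

14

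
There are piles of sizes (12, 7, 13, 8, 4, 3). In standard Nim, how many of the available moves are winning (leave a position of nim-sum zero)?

3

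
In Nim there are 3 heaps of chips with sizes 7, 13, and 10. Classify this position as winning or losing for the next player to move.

Losing position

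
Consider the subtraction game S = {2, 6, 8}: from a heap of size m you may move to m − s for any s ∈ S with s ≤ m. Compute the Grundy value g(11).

3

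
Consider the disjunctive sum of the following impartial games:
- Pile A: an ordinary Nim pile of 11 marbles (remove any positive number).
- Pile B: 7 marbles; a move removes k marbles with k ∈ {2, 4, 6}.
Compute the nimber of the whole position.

8

Pile A is a plain Nim pile of size 11, so its Grundy value is 11.
For pile B, compute g(0), g(1), … with moves {2, 4, 6}:
g(0) = mex{} = 0
g(1) = mex{} = 0
g(2) = mex{0} = 1
g(3) = mex{0} = 1
g(4) = mex{0,1} = 2
g(5) = mex{0,1} = 2
g(6) = mex{0,1,2} = 3
g(7) = mex{0,1,2} = 3
So g(7) = 3.
The value of a disjunctive sum is the nim-sum of the parts.
Combined value = 11 ⊕ 3 = 8.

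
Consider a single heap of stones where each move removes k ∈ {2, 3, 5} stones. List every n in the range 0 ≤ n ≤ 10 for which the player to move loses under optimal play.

Grundy values for subtraction set {2, 3, 5}:
k:     0  1  2  3  4  5  6  7  8  9 10
g(k):  0  0  1  1  2  2  3  0  0  1  1
The P-positions (g = 0) in 0..10 are 0, 1, 7, 8.

0, 1, 7, 8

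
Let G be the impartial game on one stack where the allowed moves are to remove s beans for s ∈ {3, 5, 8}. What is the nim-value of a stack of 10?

3

Compute g(0), g(1), … for moves {3, 5, 8}:
g(0) = mex{} = 0
g(1) = mex{} = 0
g(2) = mex{} = 0
g(3) = mex{0} = 1
g(4) = mex{0} = 1
g(5) = mex{0} = 1
g(6) = mex{0,1} = 2
g(7) = mex{0,1} = 2
g(8) = mex{0,1} = 2
g(9) = mex{0,1,2} = 3
g(10) = mex{0,1,2} = 3
So g(10) = 3.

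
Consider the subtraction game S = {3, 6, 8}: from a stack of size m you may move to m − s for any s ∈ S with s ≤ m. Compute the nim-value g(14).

1

Build the Grundy sequence with g(k) = mex{g(k−s) : s ∈ {3, 6, 8}, s ≤ k}:
g(0) = mex{} = 0
g(1) = mex{} = 0
g(2) = mex{} = 0
g(3) = mex{0} = 1
g(4) = mex{0} = 1
g(5) = mex{0} = 1
g(6) = mex{0,1} = 2
g(7) = mex{0,1} = 2
g(8) = mex{0,1} = 2
g(9) = mex{0,1,2} = 3
g(10) = mex{0,1,2} = 3
g(11) = mex{1,2} = 0
g(12) = mex{1,2,3} = 0
g(13) = mex{1,2,3} = 0
g(14) = mex{0,2} = 1
So g(14) = 1.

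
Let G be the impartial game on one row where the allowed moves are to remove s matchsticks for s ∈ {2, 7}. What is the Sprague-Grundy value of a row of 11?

1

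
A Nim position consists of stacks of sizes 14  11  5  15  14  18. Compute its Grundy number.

Compute the nim-sum pairwise:
14 XOR 11 = 5
5 XOR 5 = 0
0 XOR 15 = 15
15 XOR 14 = 1
1 XOR 18 = 19

19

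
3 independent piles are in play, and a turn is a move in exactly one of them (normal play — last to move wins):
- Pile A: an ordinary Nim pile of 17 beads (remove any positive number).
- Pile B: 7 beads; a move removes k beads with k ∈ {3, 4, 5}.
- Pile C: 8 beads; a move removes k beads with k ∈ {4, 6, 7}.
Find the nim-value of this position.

17

Pile A is a plain Nim pile of size 17, so its Grundy value is 17.
Build the Grundy sequence for pile B with g(k) = mex{g(k−s) : s ∈ {3, 4, 5}, s ≤ k}:
k:     0  1  2  3  4  5  6  7
g(k):  0  0  0  1  1  1  2  2
So g(7) = 2.
Grundy values for pile C (subtraction set {4, 6, 7}):
g(0) = mex{} = 0
g(1) = mex{} = 0
g(2) = mex{} = 0
g(3) = mex{} = 0
g(4) = mex{0} = 1
g(5) = mex{0} = 1
g(6) = mex{0} = 1
g(7) = mex{0} = 1
g(8) = mex{0,1} = 2
So g(8) = 2.
The value of a disjunctive sum is the nim-sum of the parts.
Combined value = 17 ⊕ 2 ⊕ 2 = 17.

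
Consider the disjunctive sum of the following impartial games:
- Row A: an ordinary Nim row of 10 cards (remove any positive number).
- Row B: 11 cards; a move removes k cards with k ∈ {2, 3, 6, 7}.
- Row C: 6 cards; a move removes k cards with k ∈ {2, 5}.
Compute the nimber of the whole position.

Row A is a plain Nim row of size 10, so its Grundy value is 10.
Build the Grundy sequence for row B with g(k) = mex{g(k−s) : s ∈ {2, 3, 6, 7}, s ≤ k}:
g(0) = mex{} = 0
g(1) = mex{} = 0
g(2) = mex{0} = 1
g(3) = mex{0} = 1
g(4) = mex{0,1} = 2
g(5) = mex{1} = 0
g(6) = mex{0,1,2} = 3
g(7) = mex{0,2} = 1
g(8) = mex{0,1,3} = 2
g(9) = mex{1,3} = 0
g(10) = mex{1,2} = 0
g(11) = mex{0,2} = 1
So g(11) = 1.
For row C, compute g(0), g(1), … with moves {2, 5}:
g(0) = mex{} = 0
g(1) = mex{} = 0
g(2) = mex{0} = 1
g(3) = mex{0} = 1
g(4) = mex{1} = 0
g(5) = mex{0,1} = 2
g(6) = mex{0} = 1
So g(6) = 1.
The value of a disjunctive sum is the nim-sum of the parts.
Combined value = 10 ⊕ 1 ⊕ 1 = 10.

10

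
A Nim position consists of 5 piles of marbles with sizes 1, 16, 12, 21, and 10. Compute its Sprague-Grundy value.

In binary:
  00001  (1)
  10000  (16)
  01100  (12)
  10101  (21)
  01010  (10)
  -----
  00010  (2)

2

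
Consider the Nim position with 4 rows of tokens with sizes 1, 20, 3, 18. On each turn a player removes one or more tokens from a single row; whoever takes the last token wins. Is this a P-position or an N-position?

N-position

Bitwise XOR of the heap sizes:
  00001  (1)
  10100  (20)
  00011  (3)
  10010  (18)
  -----
  00100  (4)
The nim-sum is 4 ≠ 0, so this is an N-position: the player to move can win.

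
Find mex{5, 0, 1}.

2

The values 0, 1 are all present; 2 is the first non-negative integer missing from the set.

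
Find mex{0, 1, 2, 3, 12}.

4

The values 0, 1, 2, 3 are all present; 4 is the first non-negative integer missing from the set.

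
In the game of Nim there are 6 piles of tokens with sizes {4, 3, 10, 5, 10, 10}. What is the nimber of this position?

Compute the nim-sum pairwise:
4 ⊕ 3 = 7
7 ⊕ 10 = 13
13 ⊕ 5 = 8
8 ⊕ 10 = 2
2 ⊕ 10 = 8

8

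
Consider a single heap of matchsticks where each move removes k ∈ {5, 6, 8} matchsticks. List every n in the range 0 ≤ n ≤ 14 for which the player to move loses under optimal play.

0, 1, 2, 3, 4, 13, 14

Build the Grundy sequence with g(k) = mex{g(k−s) : s ∈ {5, 6, 8}, s ≤ k}:
k:     0  1  2  3  4  5  6  7  8  9 10 11 12 13 14
g(k):  0  0  0  0  0  1  1  1  1  1  2  2  2  0  0
The P-positions (g = 0) in 0..14 are 0, 1, 2, 3, 4, 13, 14.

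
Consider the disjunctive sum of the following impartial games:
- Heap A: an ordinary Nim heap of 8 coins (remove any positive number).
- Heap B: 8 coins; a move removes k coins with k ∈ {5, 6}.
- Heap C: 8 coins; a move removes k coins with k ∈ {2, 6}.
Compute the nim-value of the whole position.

9

Heap A is a plain Nim heap of size 8, so its Grundy value is 8.
For heap B, compute g(0), g(1), … with moves {5, 6}:
g(0) = mex{} = 0
g(1) = mex{} = 0
g(2) = mex{} = 0
g(3) = mex{} = 0
g(4) = mex{} = 0
g(5) = mex{0} = 1
g(6) = mex{0} = 1
g(7) = mex{0} = 1
g(8) = mex{0} = 1
So g(8) = 1.
Grundy values for heap C (subtraction set {2, 6}):
k:     0  1  2  3  4  5  6  7  8
g(k):  0  0  1  1  0  0  1  1  0
So g(8) = 0.
The value of a disjunctive sum is the nim-sum of the parts.
Combined value = 8 ⊕ 1 ⊕ 0 = 9.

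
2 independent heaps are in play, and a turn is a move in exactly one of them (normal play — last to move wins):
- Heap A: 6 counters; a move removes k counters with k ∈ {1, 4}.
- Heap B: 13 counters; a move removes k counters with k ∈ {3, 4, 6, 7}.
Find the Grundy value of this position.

0

Build the Grundy sequence for heap A with g(k) = mex{g(k−s) : s ∈ {1, 4}, s ≤ k}:
k:     0  1  2  3  4  5  6
g(k):  0  1  0  1  2  0  1
So g(6) = 1.
Build the Grundy sequence for heap B with g(k) = mex{g(k−s) : s ∈ {3, 4, 6, 7}, s ≤ k}:
g(0) = mex{} = 0
g(1) = mex{} = 0
g(2) = mex{} = 0
g(3) = mex{0} = 1
g(4) = mex{0} = 1
g(5) = mex{0} = 1
g(6) = mex{0,1} = 2
g(7) = mex{0,1} = 2
g(8) = mex{0,1} = 2
g(9) = mex{0,1,2} = 3
g(10) = mex{1,2} = 0
g(11) = mex{1,2} = 0
g(12) = mex{1,2,3} = 0
g(13) = mex{0,2,3} = 1
So g(13) = 1.
The value of a disjunctive sum is the nim-sum of the parts.
Combined value = 1 ⊕ 1 = 0.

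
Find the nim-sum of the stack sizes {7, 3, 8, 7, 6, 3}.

14

Compute the nim-sum pairwise:
7 XOR 3 = 4
4 XOR 8 = 12
12 XOR 7 = 11
11 XOR 6 = 13
13 XOR 3 = 14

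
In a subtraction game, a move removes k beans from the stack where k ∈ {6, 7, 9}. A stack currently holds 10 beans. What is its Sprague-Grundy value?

1

Grundy values for subtraction set {6, 7, 9}:
k:     0  1  2  3  4  5  6  7  8  9 10
g(k):  0  0  0  0  0  0  1  1  1  1  1
So g(10) = 1.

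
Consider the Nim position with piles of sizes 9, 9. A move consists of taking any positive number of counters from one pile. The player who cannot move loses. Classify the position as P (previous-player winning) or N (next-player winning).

P-position

In binary:
  1001  (9)
  1001  (9)
  ----
  0000  (0)
The nim-sum is 0, so this is a P-position: the player to move is in a losing position under optimal play.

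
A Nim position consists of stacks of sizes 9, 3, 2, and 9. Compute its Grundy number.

1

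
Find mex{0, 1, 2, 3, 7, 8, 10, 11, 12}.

4

The values 0, 1, 2, 3 are all present; 4 is the first non-negative integer missing from the set.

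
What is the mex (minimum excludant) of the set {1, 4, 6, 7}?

0

0 is not in the set, so the mex is 0.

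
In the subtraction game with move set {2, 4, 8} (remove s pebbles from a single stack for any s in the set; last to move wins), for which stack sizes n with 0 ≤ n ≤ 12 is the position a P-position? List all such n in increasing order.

0, 1, 6, 7, 12

Grundy values for subtraction set {2, 4, 8}:
k:     0  1  2  3  4  5  6  7  8  9 10 11 12
g(k):  0  0  1  1  2  2  0  0  1  1  2  2  0
The P-positions (g = 0) in 0..12 are 0, 1, 6, 7, 12.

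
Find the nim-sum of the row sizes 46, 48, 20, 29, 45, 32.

26

Compute the nim-sum pairwise:
46 ⊕ 48 = 30
30 ⊕ 20 = 10
10 ⊕ 29 = 23
23 ⊕ 45 = 58
58 ⊕ 32 = 26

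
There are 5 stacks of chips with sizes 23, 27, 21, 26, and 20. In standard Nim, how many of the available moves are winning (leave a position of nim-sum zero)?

Compute the nim-sum pairwise:
23 ^ 27 = 12
12 ^ 21 = 25
25 ^ 26 = 3
3 ^ 20 = 23
The overall nim-sum is X = 23. A stack of size p has a winning move iff p XOR X < p (reduce it to p XOR X).
  23: 23 XOR 23 = 0 < 23 — winning move (to 0).
  27: 27 XOR 23 = 12 < 27 — winning move (to 12).
  21: 21 XOR 23 = 2 < 21 — winning move (to 2).
  26: 26 XOR 23 = 13 < 26 — winning move (to 13).
  20: 20 XOR 23 = 3 < 20 — winning move (to 3).
That gives 5 winning moves.

5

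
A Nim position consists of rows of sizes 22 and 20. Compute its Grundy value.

Compute the nim-sum pairwise:
22 XOR 20 = 2

2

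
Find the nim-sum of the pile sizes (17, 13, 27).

Compute the nim-sum pairwise:
17 ^ 13 = 28
28 ^ 27 = 7

7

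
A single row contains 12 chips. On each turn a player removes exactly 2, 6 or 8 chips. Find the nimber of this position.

2

Build the Grundy sequence with g(k) = mex{g(k−s) : s ∈ {2, 6, 8}, s ≤ k}:
k:     0  1  2  3  4  5  6  7  8  9 10 11 12
g(k):  0  0  1  1  0  0  1  1  2  2  3  3  2
So g(12) = 2.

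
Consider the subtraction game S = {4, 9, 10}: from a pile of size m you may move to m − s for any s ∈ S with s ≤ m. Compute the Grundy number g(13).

Build the Grundy sequence with g(k) = mex{g(k−s) : s ∈ {4, 9, 10}, s ≤ k}:
k:     0  1  2  3  4  5  6  7  8  9 10 11 12 13
g(k):  0  0  0  0  1  1  1  1  0  2  2  2  1  3
So g(13) = 3.

3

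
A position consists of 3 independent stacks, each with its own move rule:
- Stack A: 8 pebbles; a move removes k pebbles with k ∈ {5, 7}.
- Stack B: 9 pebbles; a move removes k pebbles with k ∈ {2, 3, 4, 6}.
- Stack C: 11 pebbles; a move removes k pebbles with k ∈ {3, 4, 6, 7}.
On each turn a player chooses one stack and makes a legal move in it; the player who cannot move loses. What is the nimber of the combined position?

1

Grundy values for stack A (subtraction set {5, 7}):
g(0) = mex{} = 0
g(1) = mex{} = 0
g(2) = mex{} = 0
g(3) = mex{} = 0
g(4) = mex{} = 0
g(5) = mex{0} = 1
g(6) = mex{0} = 1
g(7) = mex{0} = 1
g(8) = mex{0} = 1
So g(8) = 1.
Build the Grundy sequence for stack B with g(k) = mex{g(k−s) : s ∈ {2, 3, 4, 6}, s ≤ k}:
k:     0  1  2  3  4  5  6  7  8  9
g(k):  0  0  1  1  2  2  3  3  0  0
So g(9) = 0.
Build the Grundy sequence for stack C with g(k) = mex{g(k−s) : s ∈ {3, 4, 6, 7}, s ≤ k}:
k:     0  1  2  3  4  5  6  7  8  9 10 11
g(k):  0  0  0  1  1  1  2  2  2  3  0  0
So g(11) = 0.
The value of a disjunctive sum is the nim-sum of the parts.
Combined value = 1 XOR 0 XOR 0 = 1.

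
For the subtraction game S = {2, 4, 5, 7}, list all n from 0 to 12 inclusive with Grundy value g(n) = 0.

Compute g(0), g(1), … for moves {2, 4, 5, 7}:
g(0) = mex{} = 0
g(1) = mex{} = 0
g(2) = mex{0} = 1
g(3) = mex{0} = 1
g(4) = mex{0,1} = 2
g(5) = mex{0,1} = 2
g(6) = mex{0,1,2} = 3
g(7) = mex{0,1,2} = 3
g(8) = mex{0,1,2,3} = 4
g(9) = mex{1,2,3} = 0
g(10) = mex{1,2,3,4} = 0
g(11) = mex{0,2,3} = 1
g(12) = mex{0,2,3,4} = 1
The P-positions (g = 0) in 0..12 are 0, 1, 9, 10.

0, 1, 9, 10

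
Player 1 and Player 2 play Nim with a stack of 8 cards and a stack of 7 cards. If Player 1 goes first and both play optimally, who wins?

Nim-sum: 8 ^ 7 = 15.
The nim-sum is 15 ≠ 0, so this is an N-position: the player to move can win; Player 1 has a winning move.

Player 1 wins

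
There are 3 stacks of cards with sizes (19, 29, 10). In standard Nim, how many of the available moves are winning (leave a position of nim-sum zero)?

Bitwise XOR of the heap sizes:
  10011  (19)
  11101  (29)
  01010  (10)
  -----
  00100  (4)
The overall nim-sum is X = 4. A stack of size p has a winning move iff p XOR X < p (reduce it to p XOR X).
  19: 19 XOR 4 = 23 ≥ 19 — no move.
  29: 29 XOR 4 = 25 < 29 — winning move (to 25).
  10: 10 XOR 4 = 14 ≥ 10 — no move.
That gives 1 winning move.

1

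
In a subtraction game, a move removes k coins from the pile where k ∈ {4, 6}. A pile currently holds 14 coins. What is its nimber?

Grundy values for subtraction set {4, 6}:
g(0) = mex{} = 0
g(1) = mex{} = 0
g(2) = mex{} = 0
g(3) = mex{} = 0
g(4) = mex{0} = 1
g(5) = mex{0} = 1
g(6) = mex{0} = 1
g(7) = mex{0} = 1
g(8) = mex{0,1} = 2
g(9) = mex{0,1} = 2
g(10) = mex{1} = 0
g(11) = mex{1} = 0
g(12) = mex{1,2} = 0
g(13) = mex{1,2} = 0
g(14) = mex{0,2} = 1
So g(14) = 1.

1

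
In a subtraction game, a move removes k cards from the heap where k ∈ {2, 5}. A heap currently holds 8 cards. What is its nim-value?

Build the Grundy sequence with g(k) = mex{g(k−s) : s ∈ {2, 5}, s ≤ k}:
g(0) = mex{} = 0
g(1) = mex{} = 0
g(2) = mex{0} = 1
g(3) = mex{0} = 1
g(4) = mex{1} = 0
g(5) = mex{0,1} = 2
g(6) = mex{0} = 1
g(7) = mex{1,2} = 0
g(8) = mex{1} = 0
So g(8) = 0.

0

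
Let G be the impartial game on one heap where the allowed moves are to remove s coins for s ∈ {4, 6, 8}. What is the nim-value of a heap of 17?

1

Compute g(0), g(1), … for moves {4, 6, 8}:
k:     0  1  2  3  4  5  6  7  8  9 10 11 12 13 14 15 16 17
g(k):  0  0  0  0  1  1  1  1  2  2  2  2  0  0  0  0  1  1
So g(17) = 1.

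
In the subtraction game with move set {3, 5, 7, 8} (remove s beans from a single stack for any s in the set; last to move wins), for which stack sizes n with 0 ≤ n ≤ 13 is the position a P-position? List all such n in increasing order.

0, 1, 2, 11, 12, 13

Compute g(0), g(1), … for moves {3, 5, 7, 8}:
g(0) = mex{} = 0
g(1) = mex{} = 0
g(2) = mex{} = 0
g(3) = mex{0} = 1
g(4) = mex{0} = 1
g(5) = mex{0} = 1
g(6) = mex{0,1} = 2
g(7) = mex{0,1} = 2
g(8) = mex{0,1} = 2
g(9) = mex{0,1,2} = 3
g(10) = mex{0,1,2} = 3
g(11) = mex{1,2} = 0
g(12) = mex{1,2,3} = 0
g(13) = mex{1,2,3} = 0
The P-positions (g = 0) in 0..13 are 0, 1, 2, 11, 12, 13.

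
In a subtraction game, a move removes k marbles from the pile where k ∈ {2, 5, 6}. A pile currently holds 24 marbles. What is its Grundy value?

Compute g(0), g(1), … for moves {2, 5, 6}:
k:     0  1  2  3  4  5  6  7  8  9 10 11 12 13 14 15 16 17 18 19 20 21 22 23 24
g(k):  0  0  1  1  0  2  1  3  0  2  1  0  0  1  1  0  2  1  3  0  2  1  0  0  1
So g(24) = 1.

1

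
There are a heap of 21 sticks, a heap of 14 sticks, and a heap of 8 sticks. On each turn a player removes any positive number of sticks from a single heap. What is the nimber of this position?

Nim-sum: 21 ^ 14 ^ 8 = 19.

19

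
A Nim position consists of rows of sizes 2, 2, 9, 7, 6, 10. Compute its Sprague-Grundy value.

In binary:
  0010  (2)
  0010  (2)
  1001  (9)
  0111  (7)
  0110  (6)
  1010  (10)
  ----
  0010  (2)

2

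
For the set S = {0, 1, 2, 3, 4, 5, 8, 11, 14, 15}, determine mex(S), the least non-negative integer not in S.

6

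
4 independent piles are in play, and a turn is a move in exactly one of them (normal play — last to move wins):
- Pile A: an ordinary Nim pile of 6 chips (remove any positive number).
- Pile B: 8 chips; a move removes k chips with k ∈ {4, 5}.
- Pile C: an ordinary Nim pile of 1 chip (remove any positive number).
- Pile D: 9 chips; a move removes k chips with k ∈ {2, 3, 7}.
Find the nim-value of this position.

Pile A is a plain Nim pile of size 6, so its Grundy value is 6.
For pile B, compute g(0), g(1), … with moves {4, 5}:
k:     0  1  2  3  4  5  6  7  8
g(k):  0  0  0  0  1  1  1  1  2
So g(8) = 2.
Pile C is a plain Nim pile of size 1, so its Grundy value is 1.
Grundy values for pile D (subtraction set {2, 3, 7}):
k:     0  1  2  3  4  5  6  7  8  9
g(k):  0  0  1  1  2  0  0  1  1  2
So g(9) = 2.
By the Sprague-Grundy theorem, the Grundy value of a sum of independent games is the XOR of the component values.
Combined value = 6 XOR 2 XOR 1 XOR 2 = 7.

7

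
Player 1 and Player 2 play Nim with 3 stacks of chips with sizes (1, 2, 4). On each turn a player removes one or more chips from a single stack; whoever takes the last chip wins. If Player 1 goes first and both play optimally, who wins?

Nim-sum: 1 ^ 2 ^ 4 = 7.
The nim-sum is 7 ≠ 0, so this is an N-position: the player to move can win; Player 1 has a winning move.

Player 1 wins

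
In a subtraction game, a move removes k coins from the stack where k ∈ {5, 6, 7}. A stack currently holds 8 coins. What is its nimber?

1

Build the Grundy sequence with g(k) = mex{g(k−s) : s ∈ {5, 6, 7}, s ≤ k}:
k:     0  1  2  3  4  5  6  7  8
g(k):  0  0  0  0  0  1  1  1  1
So g(8) = 1.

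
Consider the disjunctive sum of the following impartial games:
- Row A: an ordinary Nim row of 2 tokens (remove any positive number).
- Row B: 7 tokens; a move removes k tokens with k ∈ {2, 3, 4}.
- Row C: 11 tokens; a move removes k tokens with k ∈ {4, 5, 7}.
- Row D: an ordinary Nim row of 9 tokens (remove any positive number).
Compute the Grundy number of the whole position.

11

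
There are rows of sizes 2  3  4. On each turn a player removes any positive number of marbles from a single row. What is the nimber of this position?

Nim-sum: 2 ^ 3 ^ 4 = 5.

5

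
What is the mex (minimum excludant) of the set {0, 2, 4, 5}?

1

0 is in the set but 1 is not, so the mex is 1.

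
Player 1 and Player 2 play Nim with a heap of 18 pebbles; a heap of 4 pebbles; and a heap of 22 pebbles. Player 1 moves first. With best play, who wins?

Player 2 wins

Bitwise XOR of the heap sizes:
  10010  (18)
  00100  (4)
  10110  (22)
  -----
  00000  (0)
The nim-sum is 0, so this is a P-position: the player to move is in a losing position under optimal play; Player 1 is about to move from it and so loses — Player 2 wins.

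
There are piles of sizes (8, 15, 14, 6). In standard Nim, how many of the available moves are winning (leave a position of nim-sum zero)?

3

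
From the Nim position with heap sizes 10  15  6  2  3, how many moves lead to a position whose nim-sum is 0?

5

Bitwise XOR of the heap sizes:
  1010  (10)
  1111  (15)
  0110  (6)
  0010  (2)
  0011  (3)
  ----
  0010  (2)
The overall nim-sum is X = 2. A heap of size p has a winning move iff p XOR X < p (reduce it to p XOR X).
  10: 10 XOR 2 = 8 < 10 — winning move (to 8).
  15: 15 XOR 2 = 13 < 15 — winning move (to 13).
  6: 6 XOR 2 = 4 < 6 — winning move (to 4).
  2: 2 XOR 2 = 0 < 2 — winning move (to 0).
  3: 3 XOR 2 = 1 < 3 — winning move (to 1).
That gives 5 winning moves.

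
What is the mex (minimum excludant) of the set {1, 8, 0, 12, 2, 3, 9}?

4

The values 0, 1, 2, 3 are all present; 4 is the first non-negative integer missing from the set.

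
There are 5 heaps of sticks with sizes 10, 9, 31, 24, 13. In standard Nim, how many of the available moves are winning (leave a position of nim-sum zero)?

5

In binary:
  01010  (10)
  01001  (9)
  11111  (31)
  11000  (24)
  01101  (13)
  -----
  01001  (9)
The overall nim-sum is X = 9. A heap of size p has a winning move iff p XOR X < p (reduce it to p XOR X).
  10: 10 XOR 9 = 3 < 10 — winning move (to 3).
  9: 9 XOR 9 = 0 < 9 — winning move (to 0).
  31: 31 XOR 9 = 22 < 31 — winning move (to 22).
  24: 24 XOR 9 = 17 < 24 — winning move (to 17).
  13: 13 XOR 9 = 4 < 13 — winning move (to 4).
That gives 5 winning moves.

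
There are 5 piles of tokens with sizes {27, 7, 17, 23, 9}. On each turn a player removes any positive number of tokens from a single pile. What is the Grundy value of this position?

19

In binary:
  11011  (27)
  00111  (7)
  10001  (17)
  10111  (23)
  01001  (9)
  -----
  10011  (19)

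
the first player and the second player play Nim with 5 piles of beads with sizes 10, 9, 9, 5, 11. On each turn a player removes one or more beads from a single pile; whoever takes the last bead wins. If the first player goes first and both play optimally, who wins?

Bitwise XOR of the heap sizes:
  1010  (10)
  1001  (9)
  1001  (9)
  0101  (5)
  1011  (11)
  ----
  0100  (4)
The nim-sum is 4 ≠ 0, so this is an N-position: the player to move can win; the first player has a winning move.

the first player wins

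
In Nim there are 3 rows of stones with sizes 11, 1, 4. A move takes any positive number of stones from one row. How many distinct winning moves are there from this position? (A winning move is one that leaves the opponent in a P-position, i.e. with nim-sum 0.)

1

Compute the nim-sum pairwise:
11 ⊕ 1 = 10
10 ⊕ 4 = 14
The overall nim-sum is X = 14. A row of size p has a winning move iff p XOR X < p (reduce it to p XOR X).
  11: 11 XOR 14 = 5 < 11 — winning move (to 5).
  1: 1 XOR 14 = 15 ≥ 1 — no move.
  4: 4 XOR 14 = 10 ≥ 4 — no move.
That gives 1 winning move.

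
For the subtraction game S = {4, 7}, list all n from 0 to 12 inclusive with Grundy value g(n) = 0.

0, 1, 2, 3, 11, 12

Grundy values for subtraction set {4, 7}:
g(0) = mex{} = 0
g(1) = mex{} = 0
g(2) = mex{} = 0
g(3) = mex{} = 0
g(4) = mex{0} = 1
g(5) = mex{0} = 1
g(6) = mex{0} = 1
g(7) = mex{0} = 1
g(8) = mex{0,1} = 2
g(9) = mex{0,1} = 2
g(10) = mex{0,1} = 2
g(11) = mex{1} = 0
g(12) = mex{1,2} = 0
The P-positions (g = 0) in 0..12 are 0, 1, 2, 3, 11, 12.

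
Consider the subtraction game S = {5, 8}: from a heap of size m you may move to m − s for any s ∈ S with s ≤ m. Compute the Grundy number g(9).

1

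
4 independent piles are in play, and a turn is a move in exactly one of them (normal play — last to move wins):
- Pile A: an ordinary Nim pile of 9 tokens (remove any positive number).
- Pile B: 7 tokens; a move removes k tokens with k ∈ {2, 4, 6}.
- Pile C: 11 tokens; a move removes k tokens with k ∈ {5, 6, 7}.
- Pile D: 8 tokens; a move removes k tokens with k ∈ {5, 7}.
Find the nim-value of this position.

Pile A is a plain Nim pile of size 9, so its Grundy value is 9.
For pile B, compute g(0), g(1), … with moves {2, 4, 6}:
k:     0  1  2  3  4  5  6  7
g(k):  0  0  1  1  2  2  3  3
So g(7) = 3.
Grundy values for pile C (subtraction set {5, 6, 7}):
g(0) = mex{} = 0
g(1) = mex{} = 0
g(2) = mex{} = 0
g(3) = mex{} = 0
g(4) = mex{} = 0
g(5) = mex{0} = 1
g(6) = mex{0} = 1
g(7) = mex{0} = 1
g(8) = mex{0} = 1
g(9) = mex{0} = 1
g(10) = mex{0,1} = 2
g(11) = mex{0,1} = 2
So g(11) = 2.
For pile D, compute g(0), g(1), … with moves {5, 7}:
k:     0  1  2  3  4  5  6  7  8
g(k):  0  0  0  0  0  1  1  1  1
So g(8) = 1.
The value of a disjunctive sum is the nim-sum of the parts.
Combined value = 9 ⊕ 3 ⊕ 2 ⊕ 1 = 9.

9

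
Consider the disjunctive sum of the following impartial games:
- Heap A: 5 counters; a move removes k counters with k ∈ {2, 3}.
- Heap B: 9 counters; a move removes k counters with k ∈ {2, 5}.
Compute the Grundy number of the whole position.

Grundy values for heap A (subtraction set {2, 3}):
k:     0  1  2  3  4  5
g(k):  0  0  1  1  2  0
So g(5) = 0.
Build the Grundy sequence for heap B with g(k) = mex{g(k−s) : s ∈ {2, 5}, s ≤ k}:
g(0) = mex{} = 0
g(1) = mex{} = 0
g(2) = mex{0} = 1
g(3) = mex{0} = 1
g(4) = mex{1} = 0
g(5) = mex{0,1} = 2
g(6) = mex{0} = 1
g(7) = mex{1,2} = 0
g(8) = mex{1} = 0
g(9) = mex{0} = 1
So g(9) = 1.
By the Sprague-Grundy theorem, the Grundy value of a sum of independent games is the XOR of the component values.
Combined value = 0 ⊕ 1 = 1.

1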